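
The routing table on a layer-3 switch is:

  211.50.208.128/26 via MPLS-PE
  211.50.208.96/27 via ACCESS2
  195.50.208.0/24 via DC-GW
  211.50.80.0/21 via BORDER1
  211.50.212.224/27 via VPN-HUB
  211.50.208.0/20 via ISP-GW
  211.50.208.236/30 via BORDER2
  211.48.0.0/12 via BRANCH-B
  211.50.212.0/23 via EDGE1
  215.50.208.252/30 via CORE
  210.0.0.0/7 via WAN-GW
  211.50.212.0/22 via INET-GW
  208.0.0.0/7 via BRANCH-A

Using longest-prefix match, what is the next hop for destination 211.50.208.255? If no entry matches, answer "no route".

ISP-GW

Routes whose prefix contains 211.50.208.255:
  210.0.0.0/7 (210.0.0.0 - 211.255.255.255) -> WAN-GW
  211.48.0.0/12 (211.48.0.0 - 211.63.255.255) -> BRANCH-B
  211.50.208.0/20 (211.50.208.0 - 211.50.223.255) -> ISP-GW
More-specific entries that do NOT match:
  211.50.208.236/30 (211.50.208.236 - 211.50.208.239) does not contain 211.50.208.255
  215.50.208.252/30 (215.50.208.252 - 215.50.208.255) does not contain 211.50.208.255
  211.50.208.96/27 (211.50.208.96 - 211.50.208.127) does not contain 211.50.208.255
  211.50.212.224/27 (211.50.212.224 - 211.50.212.255) does not contain 211.50.208.255
  211.50.208.128/26 (211.50.208.128 - 211.50.208.191) does not contain 211.50.208.255
  195.50.208.0/24 (195.50.208.0 - 195.50.208.255) does not contain 211.50.208.255
  211.50.212.0/23 (211.50.212.0 - 211.50.213.255) does not contain 211.50.208.255
  211.50.212.0/22 (211.50.212.0 - 211.50.215.255) does not contain 211.50.208.255
  211.50.80.0/21 (211.50.80.0 - 211.50.87.255) does not contain 211.50.208.255
Longest matching prefix is /20 -> next hop ISP-GW.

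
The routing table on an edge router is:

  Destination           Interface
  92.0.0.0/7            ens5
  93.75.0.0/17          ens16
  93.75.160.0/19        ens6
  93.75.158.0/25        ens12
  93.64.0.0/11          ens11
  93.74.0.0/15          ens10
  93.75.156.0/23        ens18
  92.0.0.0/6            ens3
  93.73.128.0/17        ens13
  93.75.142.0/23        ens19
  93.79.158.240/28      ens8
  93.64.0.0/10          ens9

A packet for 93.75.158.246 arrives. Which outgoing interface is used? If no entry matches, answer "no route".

Routes whose prefix contains 93.75.158.246:
  92.0.0.0/6 (92.0.0.0 - 95.255.255.255) -> ens3
  92.0.0.0/7 (92.0.0.0 - 93.255.255.255) -> ens5
  93.64.0.0/10 (93.64.0.0 - 93.127.255.255) -> ens9
  93.64.0.0/11 (93.64.0.0 - 93.95.255.255) -> ens11
  93.74.0.0/15 (93.74.0.0 - 93.75.255.255) -> ens10
More-specific entries that do NOT match:
  93.79.158.240/28 (93.79.158.240 - 93.79.158.255) does not contain 93.75.158.246
  93.75.158.0/25 (93.75.158.0 - 93.75.158.127) does not contain 93.75.158.246
  93.75.156.0/23 (93.75.156.0 - 93.75.157.255) does not contain 93.75.158.246
  93.75.142.0/23 (93.75.142.0 - 93.75.143.255) does not contain 93.75.158.246
  93.75.160.0/19 (93.75.160.0 - 93.75.191.255) does not contain 93.75.158.246
  93.75.0.0/17 (93.75.0.0 - 93.75.127.255) does not contain 93.75.158.246
  93.73.128.0/17 (93.73.128.0 - 93.73.255.255) does not contain 93.75.158.246
Longest matching prefix is /15 -> interface ens10.

ens10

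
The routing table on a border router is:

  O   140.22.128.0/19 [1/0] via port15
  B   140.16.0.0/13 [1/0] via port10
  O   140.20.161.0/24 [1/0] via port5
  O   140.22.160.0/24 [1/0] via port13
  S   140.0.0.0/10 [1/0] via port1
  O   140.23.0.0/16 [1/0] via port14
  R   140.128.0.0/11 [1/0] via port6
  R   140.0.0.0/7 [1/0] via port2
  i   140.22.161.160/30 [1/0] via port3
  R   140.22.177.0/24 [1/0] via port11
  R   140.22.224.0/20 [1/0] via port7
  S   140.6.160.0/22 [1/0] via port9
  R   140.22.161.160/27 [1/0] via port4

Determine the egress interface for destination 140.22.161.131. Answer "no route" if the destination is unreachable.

port10

Routes whose prefix contains 140.22.161.131:
  140.0.0.0/7 (140.0.0.0 - 141.255.255.255) -> port2
  140.0.0.0/10 (140.0.0.0 - 140.63.255.255) -> port1
  140.16.0.0/13 (140.16.0.0 - 140.23.255.255) -> port10
More-specific entries that do NOT match:
  140.22.161.160/30 (140.22.161.160 - 140.22.161.163) does not contain 140.22.161.131
  140.22.161.160/27 (140.22.161.160 - 140.22.161.191) does not contain 140.22.161.131
  140.20.161.0/24 (140.20.161.0 - 140.20.161.255) does not contain 140.22.161.131
  140.22.160.0/24 (140.22.160.0 - 140.22.160.255) does not contain 140.22.161.131
  140.22.177.0/24 (140.22.177.0 - 140.22.177.255) does not contain 140.22.161.131
  140.6.160.0/22 (140.6.160.0 - 140.6.163.255) does not contain 140.22.161.131
  140.22.224.0/20 (140.22.224.0 - 140.22.239.255) does not contain 140.22.161.131
  140.22.128.0/19 (140.22.128.0 - 140.22.159.255) does not contain 140.22.161.131
  140.23.0.0/16 (140.23.0.0 - 140.23.255.255) does not contain 140.22.161.131
Longest matching prefix is /13 -> interface port10.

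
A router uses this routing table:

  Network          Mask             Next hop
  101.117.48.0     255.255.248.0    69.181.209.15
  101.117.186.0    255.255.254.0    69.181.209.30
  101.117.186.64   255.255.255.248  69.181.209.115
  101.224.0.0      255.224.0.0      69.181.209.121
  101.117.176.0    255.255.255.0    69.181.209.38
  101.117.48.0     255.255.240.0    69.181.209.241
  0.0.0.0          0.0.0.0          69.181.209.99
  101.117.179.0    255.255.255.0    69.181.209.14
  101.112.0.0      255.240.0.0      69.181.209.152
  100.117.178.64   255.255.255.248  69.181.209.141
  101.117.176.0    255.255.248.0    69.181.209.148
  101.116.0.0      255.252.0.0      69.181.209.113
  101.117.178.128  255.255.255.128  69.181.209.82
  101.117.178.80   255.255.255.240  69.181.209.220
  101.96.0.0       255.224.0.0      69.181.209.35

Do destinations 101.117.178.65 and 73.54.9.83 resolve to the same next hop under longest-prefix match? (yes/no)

101.117.178.65: longest match 101.117.176.0/21 -> 69.181.209.148
73.54.9.83: longest match 0.0.0.0/0 -> 69.181.209.99

no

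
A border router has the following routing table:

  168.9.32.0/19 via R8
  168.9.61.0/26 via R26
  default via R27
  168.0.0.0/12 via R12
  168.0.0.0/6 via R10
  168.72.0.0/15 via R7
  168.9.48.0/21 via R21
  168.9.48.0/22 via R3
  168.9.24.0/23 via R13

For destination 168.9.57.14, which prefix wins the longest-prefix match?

168.9.32.0/19

Entries matching 168.9.57.14:
  0.0.0.0/0 (default, matches everything)
  168.0.0.0/6 (168.0.0.0 - 171.255.255.255)
  168.0.0.0/12 (168.0.0.0 - 168.15.255.255)
  168.9.32.0/19 (168.9.32.0 - 168.9.63.255)
Most specific is 168.9.32.0/19.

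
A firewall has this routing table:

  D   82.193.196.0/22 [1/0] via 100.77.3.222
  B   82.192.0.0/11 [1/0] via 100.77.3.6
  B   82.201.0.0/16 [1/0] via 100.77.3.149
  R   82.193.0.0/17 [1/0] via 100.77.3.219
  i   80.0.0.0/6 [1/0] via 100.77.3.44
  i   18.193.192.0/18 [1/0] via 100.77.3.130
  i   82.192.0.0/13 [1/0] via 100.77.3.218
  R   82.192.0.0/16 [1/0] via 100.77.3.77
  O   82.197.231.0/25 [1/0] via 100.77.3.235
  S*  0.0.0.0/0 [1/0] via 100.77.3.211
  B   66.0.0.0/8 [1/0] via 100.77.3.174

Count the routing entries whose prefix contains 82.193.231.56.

Prefixes containing 82.193.231.56:
  0.0.0.0/0 (default, matches everything)
  80.0.0.0/6 (80.0.0.0 - 83.255.255.255)
  82.192.0.0/11 (82.192.0.0 - 82.223.255.255)
  82.192.0.0/13 (82.192.0.0 - 82.199.255.255)
Total matching entries: 4.

4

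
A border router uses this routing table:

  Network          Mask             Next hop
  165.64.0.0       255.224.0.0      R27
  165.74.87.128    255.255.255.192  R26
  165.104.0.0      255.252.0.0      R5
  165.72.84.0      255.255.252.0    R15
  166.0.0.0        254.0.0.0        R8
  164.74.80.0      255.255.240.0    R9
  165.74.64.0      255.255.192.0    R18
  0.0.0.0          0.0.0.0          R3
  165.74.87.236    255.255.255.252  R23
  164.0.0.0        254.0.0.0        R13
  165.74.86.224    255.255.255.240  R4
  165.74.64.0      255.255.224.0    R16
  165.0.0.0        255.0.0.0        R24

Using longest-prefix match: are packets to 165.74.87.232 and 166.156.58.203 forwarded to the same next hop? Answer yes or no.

165.74.87.232: longest match 165.74.64.0/19 -> R16
166.156.58.203: longest match 166.0.0.0/7 -> R8

no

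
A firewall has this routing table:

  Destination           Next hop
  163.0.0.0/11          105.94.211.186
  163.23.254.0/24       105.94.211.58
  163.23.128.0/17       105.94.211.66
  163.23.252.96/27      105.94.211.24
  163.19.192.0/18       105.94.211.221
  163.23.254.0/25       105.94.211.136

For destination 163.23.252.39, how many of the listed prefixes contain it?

Prefixes containing 163.23.252.39:
  163.0.0.0/11 (163.0.0.0 - 163.31.255.255)
  163.23.128.0/17 (163.23.128.0 - 163.23.255.255)
Total matching entries: 2.

2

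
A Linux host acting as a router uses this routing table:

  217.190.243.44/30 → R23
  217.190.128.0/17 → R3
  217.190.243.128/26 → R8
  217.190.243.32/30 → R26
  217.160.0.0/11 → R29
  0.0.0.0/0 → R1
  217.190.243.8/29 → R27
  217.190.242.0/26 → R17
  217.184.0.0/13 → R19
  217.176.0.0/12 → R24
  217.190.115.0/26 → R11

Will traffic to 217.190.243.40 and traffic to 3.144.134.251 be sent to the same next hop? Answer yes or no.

217.190.243.40: longest match 217.190.128.0/17 -> R3
3.144.134.251: longest match 0.0.0.0/0 -> R1

no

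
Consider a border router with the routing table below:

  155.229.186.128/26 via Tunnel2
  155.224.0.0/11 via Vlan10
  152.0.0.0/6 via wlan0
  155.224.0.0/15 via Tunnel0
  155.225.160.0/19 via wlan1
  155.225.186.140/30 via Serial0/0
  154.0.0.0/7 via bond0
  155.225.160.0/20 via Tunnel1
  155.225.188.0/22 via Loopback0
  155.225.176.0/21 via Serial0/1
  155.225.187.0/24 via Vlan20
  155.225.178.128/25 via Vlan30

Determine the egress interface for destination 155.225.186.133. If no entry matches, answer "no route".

wlan1

Routes whose prefix contains 155.225.186.133:
  152.0.0.0/6 (152.0.0.0 - 155.255.255.255) -> wlan0
  154.0.0.0/7 (154.0.0.0 - 155.255.255.255) -> bond0
  155.224.0.0/11 (155.224.0.0 - 155.255.255.255) -> Vlan10
  155.224.0.0/15 (155.224.0.0 - 155.225.255.255) -> Tunnel0
  155.225.160.0/19 (155.225.160.0 - 155.225.191.255) -> wlan1
More-specific entries that do NOT match:
  155.225.186.140/30 (155.225.186.140 - 155.225.186.143) does not contain 155.225.186.133
  155.229.186.128/26 (155.229.186.128 - 155.229.186.191) does not contain 155.225.186.133
  155.225.178.128/25 (155.225.178.128 - 155.225.178.255) does not contain 155.225.186.133
  155.225.187.0/24 (155.225.187.0 - 155.225.187.255) does not contain 155.225.186.133
  155.225.188.0/22 (155.225.188.0 - 155.225.191.255) does not contain 155.225.186.133
  155.225.176.0/21 (155.225.176.0 - 155.225.183.255) does not contain 155.225.186.133
  155.225.160.0/20 (155.225.160.0 - 155.225.175.255) does not contain 155.225.186.133
Longest matching prefix is /19 -> interface wlan1.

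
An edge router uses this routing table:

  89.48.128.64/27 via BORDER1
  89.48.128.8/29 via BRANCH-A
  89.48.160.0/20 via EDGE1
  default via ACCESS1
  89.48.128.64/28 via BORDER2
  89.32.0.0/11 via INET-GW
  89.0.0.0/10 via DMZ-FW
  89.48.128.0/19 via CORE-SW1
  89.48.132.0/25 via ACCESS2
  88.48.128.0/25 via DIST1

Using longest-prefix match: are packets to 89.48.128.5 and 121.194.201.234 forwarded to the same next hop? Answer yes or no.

no

89.48.128.5: longest match 89.48.128.0/19 -> CORE-SW1
121.194.201.234: longest match 0.0.0.0/0 -> ACCESS1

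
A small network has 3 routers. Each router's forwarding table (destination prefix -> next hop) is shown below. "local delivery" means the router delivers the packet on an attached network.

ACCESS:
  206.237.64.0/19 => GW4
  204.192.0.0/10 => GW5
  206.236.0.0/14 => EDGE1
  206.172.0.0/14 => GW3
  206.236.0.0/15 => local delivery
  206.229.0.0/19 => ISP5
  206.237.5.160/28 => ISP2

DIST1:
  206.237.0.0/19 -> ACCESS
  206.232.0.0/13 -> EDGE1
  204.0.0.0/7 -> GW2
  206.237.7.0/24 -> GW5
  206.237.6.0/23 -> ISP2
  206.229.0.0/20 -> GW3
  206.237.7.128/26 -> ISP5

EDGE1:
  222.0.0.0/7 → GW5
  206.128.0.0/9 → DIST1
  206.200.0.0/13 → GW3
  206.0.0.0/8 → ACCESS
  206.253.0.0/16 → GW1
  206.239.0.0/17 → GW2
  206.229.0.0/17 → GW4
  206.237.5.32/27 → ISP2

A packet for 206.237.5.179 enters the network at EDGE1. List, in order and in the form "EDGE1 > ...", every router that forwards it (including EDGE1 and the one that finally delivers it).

At EDGE1: longest match for 206.237.5.179 is 206.128.0.0/9 -> DIST1
At DIST1: longest match for 206.237.5.179 is 206.237.0.0/19 -> ACCESS
At ACCESS: longest match for 206.237.5.179 is 206.236.0.0/15 -> local delivery

EDGE1 > DIST1 > ACCESS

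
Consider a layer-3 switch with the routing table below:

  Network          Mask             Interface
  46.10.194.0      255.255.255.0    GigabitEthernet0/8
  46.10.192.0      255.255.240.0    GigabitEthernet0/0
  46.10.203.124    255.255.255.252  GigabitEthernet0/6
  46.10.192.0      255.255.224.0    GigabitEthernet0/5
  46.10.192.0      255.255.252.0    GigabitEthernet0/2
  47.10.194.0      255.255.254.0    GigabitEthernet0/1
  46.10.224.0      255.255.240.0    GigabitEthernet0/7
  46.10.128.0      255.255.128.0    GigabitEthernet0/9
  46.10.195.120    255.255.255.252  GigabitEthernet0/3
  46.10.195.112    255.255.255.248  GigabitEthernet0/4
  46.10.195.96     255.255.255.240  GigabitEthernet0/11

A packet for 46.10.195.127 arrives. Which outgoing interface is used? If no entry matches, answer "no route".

Routes whose prefix contains 46.10.195.127:
  46.10.128.0/17 (46.10.128.0 - 46.10.255.255) -> GigabitEthernet0/9
  46.10.192.0/19 (46.10.192.0 - 46.10.223.255) -> GigabitEthernet0/5
  46.10.192.0/20 (46.10.192.0 - 46.10.207.255) -> GigabitEthernet0/0
  46.10.192.0/22 (46.10.192.0 - 46.10.195.255) -> GigabitEthernet0/2
More-specific entries that do NOT match:
  46.10.203.124/30 (46.10.203.124 - 46.10.203.127) does not contain 46.10.195.127
  46.10.195.120/30 (46.10.195.120 - 46.10.195.123) does not contain 46.10.195.127
  46.10.195.112/29 (46.10.195.112 - 46.10.195.119) does not contain 46.10.195.127
  46.10.195.96/28 (46.10.195.96 - 46.10.195.111) does not contain 46.10.195.127
  46.10.194.0/24 (46.10.194.0 - 46.10.194.255) does not contain 46.10.195.127
  47.10.194.0/23 (47.10.194.0 - 47.10.195.255) does not contain 46.10.195.127
Longest matching prefix is /22 -> interface GigabitEthernet0/2.

GigabitEthernet0/2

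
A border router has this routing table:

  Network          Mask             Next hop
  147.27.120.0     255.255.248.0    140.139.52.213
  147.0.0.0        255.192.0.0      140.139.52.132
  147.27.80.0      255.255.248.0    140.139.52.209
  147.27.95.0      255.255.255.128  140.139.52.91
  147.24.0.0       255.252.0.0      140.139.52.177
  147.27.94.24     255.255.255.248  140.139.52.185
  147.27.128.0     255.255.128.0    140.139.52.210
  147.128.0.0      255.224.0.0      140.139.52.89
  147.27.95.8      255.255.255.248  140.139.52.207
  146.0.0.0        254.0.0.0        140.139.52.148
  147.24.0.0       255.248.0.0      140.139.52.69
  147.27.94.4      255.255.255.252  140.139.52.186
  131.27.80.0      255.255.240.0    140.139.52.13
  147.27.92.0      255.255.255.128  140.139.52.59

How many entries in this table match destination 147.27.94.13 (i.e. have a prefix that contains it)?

Prefixes containing 147.27.94.13:
  146.0.0.0/7 (146.0.0.0 - 147.255.255.255)
  147.0.0.0/10 (147.0.0.0 - 147.63.255.255)
  147.24.0.0/13 (147.24.0.0 - 147.31.255.255)
  147.24.0.0/14 (147.24.0.0 - 147.27.255.255)
Total matching entries: 4.

4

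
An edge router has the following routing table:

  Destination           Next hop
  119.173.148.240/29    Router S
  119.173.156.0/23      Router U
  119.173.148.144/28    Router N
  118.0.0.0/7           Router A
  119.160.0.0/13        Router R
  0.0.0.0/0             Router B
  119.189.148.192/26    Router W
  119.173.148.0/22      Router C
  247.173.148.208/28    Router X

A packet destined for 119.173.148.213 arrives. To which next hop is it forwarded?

Routes whose prefix contains 119.173.148.213:
  0.0.0.0/0 (default, matches everything) -> Router B
  118.0.0.0/7 (118.0.0.0 - 119.255.255.255) -> Router A
  119.173.148.0/22 (119.173.148.0 - 119.173.151.255) -> Router C
More-specific entries that do NOT match:
  119.173.148.240/29 (119.173.148.240 - 119.173.148.247) does not contain 119.173.148.213
  119.173.148.144/28 (119.173.148.144 - 119.173.148.159) does not contain 119.173.148.213
  247.173.148.208/28 (247.173.148.208 - 247.173.148.223) does not contain 119.173.148.213
  119.189.148.192/26 (119.189.148.192 - 119.189.148.255) does not contain 119.173.148.213
  119.173.156.0/23 (119.173.156.0 - 119.173.157.255) does not contain 119.173.148.213
Longest matching prefix is /22 -> next hop Router C.

Router C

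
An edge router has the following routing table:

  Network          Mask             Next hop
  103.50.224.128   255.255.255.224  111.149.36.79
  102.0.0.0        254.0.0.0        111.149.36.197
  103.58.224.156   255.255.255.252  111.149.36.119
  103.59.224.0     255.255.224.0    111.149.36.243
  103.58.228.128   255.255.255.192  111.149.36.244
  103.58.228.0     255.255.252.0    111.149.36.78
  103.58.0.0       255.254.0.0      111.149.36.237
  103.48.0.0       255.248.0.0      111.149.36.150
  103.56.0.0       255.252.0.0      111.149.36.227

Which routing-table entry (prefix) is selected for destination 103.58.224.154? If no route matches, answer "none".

Entries matching 103.58.224.154:
  102.0.0.0/7 (102.0.0.0 - 103.255.255.255)
  103.56.0.0/14 (103.56.0.0 - 103.59.255.255)
  103.58.0.0/15 (103.58.0.0 - 103.59.255.255)
Most specific is 103.58.0.0/15.

103.58.0.0/15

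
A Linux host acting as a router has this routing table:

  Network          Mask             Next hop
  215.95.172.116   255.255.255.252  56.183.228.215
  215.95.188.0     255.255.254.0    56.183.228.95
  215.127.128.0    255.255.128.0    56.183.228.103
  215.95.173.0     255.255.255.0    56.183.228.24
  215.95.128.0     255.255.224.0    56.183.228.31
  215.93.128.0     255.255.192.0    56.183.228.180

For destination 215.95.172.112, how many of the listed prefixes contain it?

0

No listed prefix contains 215.95.172.112.
Total matching entries: 0.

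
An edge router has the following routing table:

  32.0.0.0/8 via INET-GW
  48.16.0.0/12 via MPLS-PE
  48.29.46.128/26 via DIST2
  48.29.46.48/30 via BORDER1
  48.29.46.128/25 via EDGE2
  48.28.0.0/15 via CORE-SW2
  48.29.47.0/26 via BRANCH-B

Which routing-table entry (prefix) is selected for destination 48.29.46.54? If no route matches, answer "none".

Entries matching 48.29.46.54:
  48.16.0.0/12 (48.16.0.0 - 48.31.255.255)
  48.28.0.0/15 (48.28.0.0 - 48.29.255.255)
Most specific is 48.28.0.0/15.

48.28.0.0/15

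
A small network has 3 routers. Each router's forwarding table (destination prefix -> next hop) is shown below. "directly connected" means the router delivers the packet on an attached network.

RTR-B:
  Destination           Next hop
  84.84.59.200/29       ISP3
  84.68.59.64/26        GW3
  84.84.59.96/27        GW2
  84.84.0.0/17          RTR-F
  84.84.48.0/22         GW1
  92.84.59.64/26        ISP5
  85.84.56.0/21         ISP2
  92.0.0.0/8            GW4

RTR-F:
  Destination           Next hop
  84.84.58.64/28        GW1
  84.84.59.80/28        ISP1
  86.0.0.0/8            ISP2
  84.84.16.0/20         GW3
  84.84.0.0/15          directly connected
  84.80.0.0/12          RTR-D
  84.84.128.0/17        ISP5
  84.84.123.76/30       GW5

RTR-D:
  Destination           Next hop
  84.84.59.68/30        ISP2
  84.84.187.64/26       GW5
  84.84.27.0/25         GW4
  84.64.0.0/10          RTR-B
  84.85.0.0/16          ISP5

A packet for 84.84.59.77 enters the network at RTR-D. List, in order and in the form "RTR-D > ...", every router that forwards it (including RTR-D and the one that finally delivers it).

RTR-D > RTR-B > RTR-F

At RTR-D: longest match for 84.84.59.77 is 84.64.0.0/10 -> RTR-B
At RTR-B: longest match for 84.84.59.77 is 84.84.0.0/17 -> RTR-F
At RTR-F: longest match for 84.84.59.77 is 84.84.0.0/15 -> directly connected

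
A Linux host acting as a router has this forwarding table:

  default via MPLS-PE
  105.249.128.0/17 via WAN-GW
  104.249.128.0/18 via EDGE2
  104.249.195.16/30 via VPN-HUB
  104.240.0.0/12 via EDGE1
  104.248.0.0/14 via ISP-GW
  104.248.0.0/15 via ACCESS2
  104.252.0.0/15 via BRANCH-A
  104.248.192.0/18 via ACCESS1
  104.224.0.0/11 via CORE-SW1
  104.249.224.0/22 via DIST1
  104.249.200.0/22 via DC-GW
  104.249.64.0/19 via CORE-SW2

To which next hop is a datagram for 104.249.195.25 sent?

Routes whose prefix contains 104.249.195.25:
  0.0.0.0/0 (default, matches everything) -> MPLS-PE
  104.224.0.0/11 (104.224.0.0 - 104.255.255.255) -> CORE-SW1
  104.240.0.0/12 (104.240.0.0 - 104.255.255.255) -> EDGE1
  104.248.0.0/14 (104.248.0.0 - 104.251.255.255) -> ISP-GW
  104.248.0.0/15 (104.248.0.0 - 104.249.255.255) -> ACCESS2
More-specific entries that do NOT match:
  104.249.195.16/30 (104.249.195.16 - 104.249.195.19) does not contain 104.249.195.25
  104.249.224.0/22 (104.249.224.0 - 104.249.227.255) does not contain 104.249.195.25
  104.249.200.0/22 (104.249.200.0 - 104.249.203.255) does not contain 104.249.195.25
  104.249.64.0/19 (104.249.64.0 - 104.249.95.255) does not contain 104.249.195.25
  104.249.128.0/18 (104.249.128.0 - 104.249.191.255) does not contain 104.249.195.25
  104.248.192.0/18 (104.248.192.0 - 104.248.255.255) does not contain 104.249.195.25
  105.249.128.0/17 (105.249.128.0 - 105.249.255.255) does not contain 104.249.195.25
Longest matching prefix is /15 -> next hop ACCESS2.

ACCESS2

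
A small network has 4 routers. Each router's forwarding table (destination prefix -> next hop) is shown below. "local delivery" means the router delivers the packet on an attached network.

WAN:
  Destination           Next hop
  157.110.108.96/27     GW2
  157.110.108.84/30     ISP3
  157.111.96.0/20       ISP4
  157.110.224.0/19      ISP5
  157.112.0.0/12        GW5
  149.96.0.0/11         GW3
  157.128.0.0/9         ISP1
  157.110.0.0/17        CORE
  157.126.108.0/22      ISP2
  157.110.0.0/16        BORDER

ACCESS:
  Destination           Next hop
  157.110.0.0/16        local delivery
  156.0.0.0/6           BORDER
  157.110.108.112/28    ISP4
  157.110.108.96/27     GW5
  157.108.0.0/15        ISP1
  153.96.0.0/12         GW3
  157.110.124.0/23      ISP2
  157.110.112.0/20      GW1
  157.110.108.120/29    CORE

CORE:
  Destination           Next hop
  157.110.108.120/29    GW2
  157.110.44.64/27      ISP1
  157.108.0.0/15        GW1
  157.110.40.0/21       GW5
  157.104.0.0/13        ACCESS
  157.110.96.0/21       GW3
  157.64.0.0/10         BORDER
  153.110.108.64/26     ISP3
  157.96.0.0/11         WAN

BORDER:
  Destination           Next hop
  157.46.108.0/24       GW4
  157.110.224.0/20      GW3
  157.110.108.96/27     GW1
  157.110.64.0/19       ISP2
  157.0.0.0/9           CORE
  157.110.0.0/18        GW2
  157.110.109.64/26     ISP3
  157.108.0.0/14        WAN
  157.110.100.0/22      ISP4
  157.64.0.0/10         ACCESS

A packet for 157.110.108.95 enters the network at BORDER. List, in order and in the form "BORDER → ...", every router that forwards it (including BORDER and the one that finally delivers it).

At BORDER: longest match for 157.110.108.95 is 157.108.0.0/14 -> WAN
At WAN: longest match for 157.110.108.95 is 157.110.0.0/17 -> CORE
At CORE: longest match for 157.110.108.95 is 157.104.0.0/13 -> ACCESS
At ACCESS: longest match for 157.110.108.95 is 157.110.0.0/16 -> local delivery

BORDER → WAN → CORE → ACCESS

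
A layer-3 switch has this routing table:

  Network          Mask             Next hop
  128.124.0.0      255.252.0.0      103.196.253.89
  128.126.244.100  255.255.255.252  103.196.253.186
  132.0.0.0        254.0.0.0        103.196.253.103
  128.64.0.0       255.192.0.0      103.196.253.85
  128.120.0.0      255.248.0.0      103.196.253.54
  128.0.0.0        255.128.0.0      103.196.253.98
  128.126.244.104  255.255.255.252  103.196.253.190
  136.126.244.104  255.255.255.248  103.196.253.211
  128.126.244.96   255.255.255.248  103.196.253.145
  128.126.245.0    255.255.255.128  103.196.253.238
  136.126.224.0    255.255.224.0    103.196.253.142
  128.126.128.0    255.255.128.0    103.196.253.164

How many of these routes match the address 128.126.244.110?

5

Prefixes containing 128.126.244.110:
  128.0.0.0/9 (128.0.0.0 - 128.127.255.255)
  128.64.0.0/10 (128.64.0.0 - 128.127.255.255)
  128.120.0.0/13 (128.120.0.0 - 128.127.255.255)
  128.124.0.0/14 (128.124.0.0 - 128.127.255.255)
  128.126.128.0/17 (128.126.128.0 - 128.126.255.255)
Total matching entries: 5.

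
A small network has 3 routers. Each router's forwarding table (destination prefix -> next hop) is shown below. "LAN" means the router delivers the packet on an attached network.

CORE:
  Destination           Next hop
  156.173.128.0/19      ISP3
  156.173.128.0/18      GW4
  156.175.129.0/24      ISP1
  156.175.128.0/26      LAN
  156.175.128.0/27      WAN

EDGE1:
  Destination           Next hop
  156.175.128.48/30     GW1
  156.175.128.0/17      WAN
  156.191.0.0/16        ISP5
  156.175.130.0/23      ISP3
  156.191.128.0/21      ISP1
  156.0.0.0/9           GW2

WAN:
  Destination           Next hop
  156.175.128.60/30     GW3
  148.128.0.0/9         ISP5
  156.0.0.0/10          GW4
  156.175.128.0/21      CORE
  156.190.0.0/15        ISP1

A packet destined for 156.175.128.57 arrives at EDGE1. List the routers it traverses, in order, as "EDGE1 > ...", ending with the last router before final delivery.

EDGE1 > WAN > CORE

At EDGE1: longest match for 156.175.128.57 is 156.175.128.0/17 -> WAN
At WAN: longest match for 156.175.128.57 is 156.175.128.0/21 -> CORE
At CORE: longest match for 156.175.128.57 is 156.175.128.0/26 -> LAN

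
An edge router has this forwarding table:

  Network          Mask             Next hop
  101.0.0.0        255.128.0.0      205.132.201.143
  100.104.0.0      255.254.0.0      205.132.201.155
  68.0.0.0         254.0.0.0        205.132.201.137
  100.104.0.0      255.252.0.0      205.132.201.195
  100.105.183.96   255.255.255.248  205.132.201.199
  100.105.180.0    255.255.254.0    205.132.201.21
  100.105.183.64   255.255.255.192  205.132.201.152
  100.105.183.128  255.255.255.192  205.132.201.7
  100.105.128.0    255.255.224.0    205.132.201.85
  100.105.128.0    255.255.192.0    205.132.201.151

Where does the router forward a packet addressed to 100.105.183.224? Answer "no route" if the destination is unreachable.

205.132.201.151

Routes whose prefix contains 100.105.183.224:
  100.104.0.0/14 (100.104.0.0 - 100.107.255.255) -> 205.132.201.195
  100.104.0.0/15 (100.104.0.0 - 100.105.255.255) -> 205.132.201.155
  100.105.128.0/18 (100.105.128.0 - 100.105.191.255) -> 205.132.201.151
More-specific entries that do NOT match:
  100.105.183.96/29 (100.105.183.96 - 100.105.183.103) does not contain 100.105.183.224
  100.105.183.64/26 (100.105.183.64 - 100.105.183.127) does not contain 100.105.183.224
  100.105.183.128/26 (100.105.183.128 - 100.105.183.191) does not contain 100.105.183.224
  100.105.180.0/23 (100.105.180.0 - 100.105.181.255) does not contain 100.105.183.224
  100.105.128.0/19 (100.105.128.0 - 100.105.159.255) does not contain 100.105.183.224
Longest matching prefix is /18 -> next hop 205.132.201.151.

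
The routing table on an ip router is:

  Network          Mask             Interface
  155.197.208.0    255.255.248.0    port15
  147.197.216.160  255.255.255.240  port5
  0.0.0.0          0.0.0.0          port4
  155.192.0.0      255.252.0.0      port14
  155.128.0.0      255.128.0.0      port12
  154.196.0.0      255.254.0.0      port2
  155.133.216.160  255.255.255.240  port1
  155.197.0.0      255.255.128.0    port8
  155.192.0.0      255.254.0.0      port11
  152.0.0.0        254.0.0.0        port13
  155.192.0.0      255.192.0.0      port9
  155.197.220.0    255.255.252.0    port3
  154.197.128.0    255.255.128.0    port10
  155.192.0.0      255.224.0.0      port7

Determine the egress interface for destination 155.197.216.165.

port7

Routes whose prefix contains 155.197.216.165:
  0.0.0.0/0 (default, matches everything) -> port4
  155.128.0.0/9 (155.128.0.0 - 155.255.255.255) -> port12
  155.192.0.0/10 (155.192.0.0 - 155.255.255.255) -> port9
  155.192.0.0/11 (155.192.0.0 - 155.223.255.255) -> port7
More-specific entries that do NOT match:
  147.197.216.160/28 (147.197.216.160 - 147.197.216.175) does not contain 155.197.216.165
  155.133.216.160/28 (155.133.216.160 - 155.133.216.175) does not contain 155.197.216.165
  155.197.220.0/22 (155.197.220.0 - 155.197.223.255) does not contain 155.197.216.165
  155.197.208.0/21 (155.197.208.0 - 155.197.215.255) does not contain 155.197.216.165
  155.197.0.0/17 (155.197.0.0 - 155.197.127.255) does not contain 155.197.216.165
  154.197.128.0/17 (154.197.128.0 - 154.197.255.255) does not contain 155.197.216.165
  154.196.0.0/15 (154.196.0.0 - 154.197.255.255) does not contain 155.197.216.165
  155.192.0.0/15 (155.192.0.0 - 155.193.255.255) does not contain 155.197.216.165
  155.192.0.0/14 (155.192.0.0 - 155.195.255.255) does not contain 155.197.216.165
Longest matching prefix is /11 -> interface port7.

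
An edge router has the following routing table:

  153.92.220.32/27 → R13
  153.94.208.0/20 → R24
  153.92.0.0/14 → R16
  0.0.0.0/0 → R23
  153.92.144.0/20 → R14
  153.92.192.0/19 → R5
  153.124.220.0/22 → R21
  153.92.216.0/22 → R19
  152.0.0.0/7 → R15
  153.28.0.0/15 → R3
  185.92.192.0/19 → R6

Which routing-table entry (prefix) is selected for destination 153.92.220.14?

153.92.192.0/19

Entries matching 153.92.220.14:
  0.0.0.0/0 (default, matches everything)
  152.0.0.0/7 (152.0.0.0 - 153.255.255.255)
  153.92.0.0/14 (153.92.0.0 - 153.95.255.255)
  153.92.192.0/19 (153.92.192.0 - 153.92.223.255)
Most specific is 153.92.192.0/19.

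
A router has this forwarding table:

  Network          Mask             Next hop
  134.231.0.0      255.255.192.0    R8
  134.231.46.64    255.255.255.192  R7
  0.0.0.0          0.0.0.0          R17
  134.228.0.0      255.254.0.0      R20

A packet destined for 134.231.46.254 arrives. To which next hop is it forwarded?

Routes whose prefix contains 134.231.46.254:
  0.0.0.0/0 (default, matches everything) -> R17
  134.231.0.0/18 (134.231.0.0 - 134.231.63.255) -> R8
More-specific entries that do NOT match:
  134.231.46.64/26 (134.231.46.64 - 134.231.46.127) does not contain 134.231.46.254
Longest matching prefix is /18 -> next hop R8.

R8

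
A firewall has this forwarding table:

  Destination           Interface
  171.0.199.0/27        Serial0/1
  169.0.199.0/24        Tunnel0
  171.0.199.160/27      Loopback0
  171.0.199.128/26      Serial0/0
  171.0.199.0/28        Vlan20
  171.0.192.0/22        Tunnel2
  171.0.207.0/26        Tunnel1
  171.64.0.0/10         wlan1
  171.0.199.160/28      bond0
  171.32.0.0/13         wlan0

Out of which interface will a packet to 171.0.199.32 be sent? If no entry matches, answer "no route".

no route

No entry's prefix contains 171.0.199.32; there is no default route.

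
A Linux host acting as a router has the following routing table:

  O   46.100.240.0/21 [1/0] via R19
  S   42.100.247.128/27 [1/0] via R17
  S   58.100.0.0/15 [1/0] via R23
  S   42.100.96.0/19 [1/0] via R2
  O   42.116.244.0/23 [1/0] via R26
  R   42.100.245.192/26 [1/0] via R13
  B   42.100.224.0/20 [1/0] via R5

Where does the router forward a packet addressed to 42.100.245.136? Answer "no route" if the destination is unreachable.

No entry's prefix contains 42.100.245.136; there is no default route.

no route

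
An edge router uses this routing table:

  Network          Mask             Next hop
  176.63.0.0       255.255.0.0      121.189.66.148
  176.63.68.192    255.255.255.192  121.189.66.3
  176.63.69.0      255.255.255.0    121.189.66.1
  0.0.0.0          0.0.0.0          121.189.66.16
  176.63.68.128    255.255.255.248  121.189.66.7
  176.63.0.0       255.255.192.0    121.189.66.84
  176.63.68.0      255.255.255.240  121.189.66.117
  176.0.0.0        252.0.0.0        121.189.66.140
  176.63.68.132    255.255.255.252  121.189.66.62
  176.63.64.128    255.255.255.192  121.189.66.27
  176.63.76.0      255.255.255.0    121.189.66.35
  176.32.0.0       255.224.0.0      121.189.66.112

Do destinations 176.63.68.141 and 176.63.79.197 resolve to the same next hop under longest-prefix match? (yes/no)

176.63.68.141: longest match 176.63.0.0/16 -> 121.189.66.148
176.63.79.197: longest match 176.63.0.0/16 -> 121.189.66.148

yes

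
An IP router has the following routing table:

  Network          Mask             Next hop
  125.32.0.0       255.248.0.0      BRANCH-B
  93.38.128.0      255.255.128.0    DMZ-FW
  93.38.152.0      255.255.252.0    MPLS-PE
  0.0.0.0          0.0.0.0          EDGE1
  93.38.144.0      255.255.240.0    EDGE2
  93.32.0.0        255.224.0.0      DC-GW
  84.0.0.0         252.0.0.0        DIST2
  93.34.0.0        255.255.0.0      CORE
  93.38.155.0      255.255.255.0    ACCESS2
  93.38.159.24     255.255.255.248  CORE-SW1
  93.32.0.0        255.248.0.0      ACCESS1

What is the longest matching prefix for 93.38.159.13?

93.38.144.0/20

Entries matching 93.38.159.13:
  0.0.0.0/0 (default, matches everything)
  93.32.0.0/11 (93.32.0.0 - 93.63.255.255)
  93.32.0.0/13 (93.32.0.0 - 93.39.255.255)
  93.38.128.0/17 (93.38.128.0 - 93.38.255.255)
  93.38.144.0/20 (93.38.144.0 - 93.38.159.255)
Most specific is 93.38.144.0/20.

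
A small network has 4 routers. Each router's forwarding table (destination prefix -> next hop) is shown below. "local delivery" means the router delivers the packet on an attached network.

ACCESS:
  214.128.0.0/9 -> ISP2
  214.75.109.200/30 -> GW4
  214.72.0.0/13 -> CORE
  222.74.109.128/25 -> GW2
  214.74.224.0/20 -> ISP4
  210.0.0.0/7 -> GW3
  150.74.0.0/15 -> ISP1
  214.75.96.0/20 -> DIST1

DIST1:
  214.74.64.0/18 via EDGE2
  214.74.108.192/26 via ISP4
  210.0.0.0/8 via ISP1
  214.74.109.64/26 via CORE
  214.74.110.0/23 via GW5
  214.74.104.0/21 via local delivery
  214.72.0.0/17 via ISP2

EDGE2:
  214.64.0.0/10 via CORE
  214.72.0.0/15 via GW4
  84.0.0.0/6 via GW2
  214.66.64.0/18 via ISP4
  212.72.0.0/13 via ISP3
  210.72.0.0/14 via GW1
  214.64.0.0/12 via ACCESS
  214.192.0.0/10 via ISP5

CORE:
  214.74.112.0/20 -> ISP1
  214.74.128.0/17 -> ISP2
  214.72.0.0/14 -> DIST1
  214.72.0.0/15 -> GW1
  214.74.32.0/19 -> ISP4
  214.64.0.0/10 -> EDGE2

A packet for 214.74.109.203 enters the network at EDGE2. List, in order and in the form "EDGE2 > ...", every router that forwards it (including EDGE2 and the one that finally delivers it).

EDGE2 > ACCESS > CORE > DIST1

At EDGE2: longest match for 214.74.109.203 is 214.64.0.0/12 -> ACCESS
At ACCESS: longest match for 214.74.109.203 is 214.72.0.0/13 -> CORE
At CORE: longest match for 214.74.109.203 is 214.72.0.0/14 -> DIST1
At DIST1: longest match for 214.74.109.203 is 214.74.104.0/21 -> local delivery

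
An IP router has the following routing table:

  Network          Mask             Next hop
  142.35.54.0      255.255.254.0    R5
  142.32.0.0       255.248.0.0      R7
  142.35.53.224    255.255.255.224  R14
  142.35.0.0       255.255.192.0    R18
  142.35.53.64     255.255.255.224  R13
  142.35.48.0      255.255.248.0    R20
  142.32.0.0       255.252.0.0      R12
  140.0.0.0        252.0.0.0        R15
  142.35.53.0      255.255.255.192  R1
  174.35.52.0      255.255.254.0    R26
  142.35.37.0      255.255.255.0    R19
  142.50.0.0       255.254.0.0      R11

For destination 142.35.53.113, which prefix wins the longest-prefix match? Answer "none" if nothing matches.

Entries matching 142.35.53.113:
  140.0.0.0/6 (140.0.0.0 - 143.255.255.255)
  142.32.0.0/13 (142.32.0.0 - 142.39.255.255)
  142.32.0.0/14 (142.32.0.0 - 142.35.255.255)
  142.35.0.0/18 (142.35.0.0 - 142.35.63.255)
  142.35.48.0/21 (142.35.48.0 - 142.35.55.255)
Most specific is 142.35.48.0/21.

142.35.48.0/21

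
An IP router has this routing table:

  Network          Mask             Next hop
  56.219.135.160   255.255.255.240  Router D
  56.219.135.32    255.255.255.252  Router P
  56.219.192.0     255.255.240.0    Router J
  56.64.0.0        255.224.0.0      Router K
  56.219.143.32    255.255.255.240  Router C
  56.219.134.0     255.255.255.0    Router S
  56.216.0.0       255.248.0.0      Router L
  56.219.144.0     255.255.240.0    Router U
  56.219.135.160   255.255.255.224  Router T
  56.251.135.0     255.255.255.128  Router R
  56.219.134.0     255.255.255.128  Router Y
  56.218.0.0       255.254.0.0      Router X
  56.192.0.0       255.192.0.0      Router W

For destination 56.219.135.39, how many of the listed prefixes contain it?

3

Prefixes containing 56.219.135.39:
  56.192.0.0/10 (56.192.0.0 - 56.255.255.255)
  56.216.0.0/13 (56.216.0.0 - 56.223.255.255)
  56.218.0.0/15 (56.218.0.0 - 56.219.255.255)
Total matching entries: 3.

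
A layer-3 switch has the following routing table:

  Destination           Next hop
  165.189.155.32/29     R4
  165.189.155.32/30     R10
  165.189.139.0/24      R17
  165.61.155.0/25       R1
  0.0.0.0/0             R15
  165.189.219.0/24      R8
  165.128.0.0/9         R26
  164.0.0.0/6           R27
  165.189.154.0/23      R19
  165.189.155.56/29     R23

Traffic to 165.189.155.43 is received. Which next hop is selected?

R19

Routes whose prefix contains 165.189.155.43:
  0.0.0.0/0 (default, matches everything) -> R15
  164.0.0.0/6 (164.0.0.0 - 167.255.255.255) -> R27
  165.128.0.0/9 (165.128.0.0 - 165.255.255.255) -> R26
  165.189.154.0/23 (165.189.154.0 - 165.189.155.255) -> R19
More-specific entries that do NOT match:
  165.189.155.32/30 (165.189.155.32 - 165.189.155.35) does not contain 165.189.155.43
  165.189.155.32/29 (165.189.155.32 - 165.189.155.39) does not contain 165.189.155.43
  165.189.155.56/29 (165.189.155.56 - 165.189.155.63) does not contain 165.189.155.43
  165.61.155.0/25 (165.61.155.0 - 165.61.155.127) does not contain 165.189.155.43
  165.189.139.0/24 (165.189.139.0 - 165.189.139.255) does not contain 165.189.155.43
  165.189.219.0/24 (165.189.219.0 - 165.189.219.255) does not contain 165.189.155.43
Longest matching prefix is /23 -> next hop R19.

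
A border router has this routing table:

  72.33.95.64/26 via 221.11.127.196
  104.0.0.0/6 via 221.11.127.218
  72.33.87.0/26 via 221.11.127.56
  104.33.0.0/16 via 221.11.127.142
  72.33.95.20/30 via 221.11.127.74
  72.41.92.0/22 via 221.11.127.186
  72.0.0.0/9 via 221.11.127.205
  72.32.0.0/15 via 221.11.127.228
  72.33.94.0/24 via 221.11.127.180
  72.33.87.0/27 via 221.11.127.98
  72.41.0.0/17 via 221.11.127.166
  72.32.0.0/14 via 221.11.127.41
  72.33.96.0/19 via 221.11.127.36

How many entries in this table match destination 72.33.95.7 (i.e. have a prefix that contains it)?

Prefixes containing 72.33.95.7:
  72.0.0.0/9 (72.0.0.0 - 72.127.255.255)
  72.32.0.0/14 (72.32.0.0 - 72.35.255.255)
  72.32.0.0/15 (72.32.0.0 - 72.33.255.255)
Total matching entries: 3.

3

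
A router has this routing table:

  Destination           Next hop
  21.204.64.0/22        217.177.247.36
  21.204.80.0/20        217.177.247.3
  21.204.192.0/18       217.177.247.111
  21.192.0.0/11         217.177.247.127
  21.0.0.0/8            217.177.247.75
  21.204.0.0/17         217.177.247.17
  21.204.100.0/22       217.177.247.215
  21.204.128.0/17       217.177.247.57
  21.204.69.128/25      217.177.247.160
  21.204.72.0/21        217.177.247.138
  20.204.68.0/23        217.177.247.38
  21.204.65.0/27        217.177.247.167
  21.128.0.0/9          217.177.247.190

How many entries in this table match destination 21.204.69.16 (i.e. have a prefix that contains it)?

Prefixes containing 21.204.69.16:
  21.0.0.0/8 (21.0.0.0 - 21.255.255.255)
  21.128.0.0/9 (21.128.0.0 - 21.255.255.255)
  21.192.0.0/11 (21.192.0.0 - 21.223.255.255)
  21.204.0.0/17 (21.204.0.0 - 21.204.127.255)
Total matching entries: 4.

4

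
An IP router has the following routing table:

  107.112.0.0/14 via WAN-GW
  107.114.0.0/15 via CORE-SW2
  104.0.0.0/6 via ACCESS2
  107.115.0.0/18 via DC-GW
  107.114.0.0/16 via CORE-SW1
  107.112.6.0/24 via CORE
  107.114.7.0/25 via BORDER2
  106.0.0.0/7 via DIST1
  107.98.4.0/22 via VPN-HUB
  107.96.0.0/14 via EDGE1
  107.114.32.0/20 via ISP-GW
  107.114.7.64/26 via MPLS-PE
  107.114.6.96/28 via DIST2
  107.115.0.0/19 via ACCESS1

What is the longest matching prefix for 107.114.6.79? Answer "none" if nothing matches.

107.114.0.0/16

Entries matching 107.114.6.79:
  104.0.0.0/6 (104.0.0.0 - 107.255.255.255)
  106.0.0.0/7 (106.0.0.0 - 107.255.255.255)
  107.112.0.0/14 (107.112.0.0 - 107.115.255.255)
  107.114.0.0/15 (107.114.0.0 - 107.115.255.255)
  107.114.0.0/16 (107.114.0.0 - 107.114.255.255)
Most specific is 107.114.0.0/16.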